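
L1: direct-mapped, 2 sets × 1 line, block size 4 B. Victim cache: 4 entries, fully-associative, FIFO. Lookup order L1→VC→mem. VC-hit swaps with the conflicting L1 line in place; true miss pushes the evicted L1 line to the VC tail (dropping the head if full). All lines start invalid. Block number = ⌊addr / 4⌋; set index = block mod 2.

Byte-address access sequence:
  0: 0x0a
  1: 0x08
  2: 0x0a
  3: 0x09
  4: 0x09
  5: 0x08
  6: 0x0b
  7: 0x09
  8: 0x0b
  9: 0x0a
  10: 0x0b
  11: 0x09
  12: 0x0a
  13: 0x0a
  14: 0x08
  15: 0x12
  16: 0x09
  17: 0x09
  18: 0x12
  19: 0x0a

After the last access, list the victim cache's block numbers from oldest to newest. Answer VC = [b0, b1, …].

0: 0xa (blk 2, set 0) → MISS  vc=[]
1: 0x8 (blk 2, set 0) → L1-HIT  vc=[]
2: 0xa (blk 2, set 0) → L1-HIT  vc=[]
3: 0x9 (blk 2, set 0) → L1-HIT  vc=[]
4: 0x9 (blk 2, set 0) → L1-HIT  vc=[]
5: 0x8 (blk 2, set 0) → L1-HIT  vc=[]
6: 0xb (blk 2, set 0) → L1-HIT  vc=[]
7: 0x9 (blk 2, set 0) → L1-HIT  vc=[]
8: 0xb (blk 2, set 0) → L1-HIT  vc=[]
9: 0xa (blk 2, set 0) → L1-HIT  vc=[]
10: 0xb (blk 2, set 0) → L1-HIT  vc=[]
11: 0x9 (blk 2, set 0) → L1-HIT  vc=[]
12: 0xa (blk 2, set 0) → L1-HIT  vc=[]
13: 0xa (blk 2, set 0) → L1-HIT  vc=[]
14: 0x8 (blk 2, set 0) → L1-HIT  vc=[]
15: 0x12 (blk 4, set 0) → MISS  vc=[2]
16: 0x9 (blk 2, set 0) → VC-HIT  vc=[4]
17: 0x9 (blk 2, set 0) → L1-HIT  vc=[4]
18: 0x12 (blk 4, set 0) → VC-HIT  vc=[2]
19: 0xa (blk 2, set 0) → VC-HIT  vc=[4]

VC = [4]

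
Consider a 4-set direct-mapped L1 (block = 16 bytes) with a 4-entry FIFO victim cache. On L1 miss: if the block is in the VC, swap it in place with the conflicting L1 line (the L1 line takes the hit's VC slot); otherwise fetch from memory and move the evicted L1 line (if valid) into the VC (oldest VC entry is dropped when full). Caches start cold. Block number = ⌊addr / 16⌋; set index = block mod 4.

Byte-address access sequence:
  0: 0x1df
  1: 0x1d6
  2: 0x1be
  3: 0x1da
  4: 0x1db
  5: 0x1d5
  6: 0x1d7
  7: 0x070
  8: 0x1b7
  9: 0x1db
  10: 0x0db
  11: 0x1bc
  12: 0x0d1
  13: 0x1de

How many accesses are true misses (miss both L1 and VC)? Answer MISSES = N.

  [0] addr=0x1df blk=29 s=1: MISS | VC []
  [1] addr=0x1d6 blk=29 s=1: L1-HIT | VC []
  [2] addr=0x1be blk=27 s=3: MISS | VC []
  [3] addr=0x1da blk=29 s=1: L1-HIT | VC []
  [4] addr=0x1db blk=29 s=1: L1-HIT | VC []
  [5] addr=0x1d5 blk=29 s=1: L1-HIT | VC []
  [6] addr=0x1d7 blk=29 s=1: L1-HIT | VC []
  [7] addr=0x70 blk=7 s=3: MISS | VC [27]
  [8] addr=0x1b7 blk=27 s=3: VC-HIT | VC [7]
  [9] addr=0x1db blk=29 s=1: L1-HIT | VC [7]
  [10] addr=0xdb blk=13 s=1: MISS | VC [7, 29]
  [11] addr=0x1bc blk=27 s=3: L1-HIT | VC [7, 29]
  [12] addr=0xd1 blk=13 s=1: L1-HIT | VC [7, 29]
  [13] addr=0x1de blk=29 s=1: VC-HIT | VC [7, 13]

MISSES = 4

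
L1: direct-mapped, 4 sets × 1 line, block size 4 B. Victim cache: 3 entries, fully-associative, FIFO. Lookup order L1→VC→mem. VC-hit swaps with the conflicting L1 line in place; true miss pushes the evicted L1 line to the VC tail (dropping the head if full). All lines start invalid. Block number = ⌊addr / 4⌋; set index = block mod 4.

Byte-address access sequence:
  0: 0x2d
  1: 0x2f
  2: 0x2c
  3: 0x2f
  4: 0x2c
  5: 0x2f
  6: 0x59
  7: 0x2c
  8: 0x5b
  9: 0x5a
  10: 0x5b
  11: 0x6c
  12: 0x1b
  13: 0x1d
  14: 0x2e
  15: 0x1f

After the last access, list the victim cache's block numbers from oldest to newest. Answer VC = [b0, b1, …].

VC = [11, 22, 27]

0: 0x2d (blk 11, set 3) → MISS  vc=[]
1: 0x2f (blk 11, set 3) → L1-HIT  vc=[]
2: 0x2c (blk 11, set 3) → L1-HIT  vc=[]
3: 0x2f (blk 11, set 3) → L1-HIT  vc=[]
4: 0x2c (blk 11, set 3) → L1-HIT  vc=[]
5: 0x2f (blk 11, set 3) → L1-HIT  vc=[]
6: 0x59 (blk 22, set 2) → MISS  vc=[]
7: 0x2c (blk 11, set 3) → L1-HIT  vc=[]
8: 0x5b (blk 22, set 2) → L1-HIT  vc=[]
9: 0x5a (blk 22, set 2) → L1-HIT  vc=[]
10: 0x5b (blk 22, set 2) → L1-HIT  vc=[]
11: 0x6c (blk 27, set 3) → MISS  vc=[11]
12: 0x1b (blk 6, set 2) → MISS  vc=[11, 22]
13: 0x1d (blk 7, set 3) → MISS  vc=[11, 22, 27]
14: 0x2e (blk 11, set 3) → VC-HIT  vc=[7, 22, 27]
15: 0x1f (blk 7, set 3) → VC-HIT  vc=[11, 22, 27]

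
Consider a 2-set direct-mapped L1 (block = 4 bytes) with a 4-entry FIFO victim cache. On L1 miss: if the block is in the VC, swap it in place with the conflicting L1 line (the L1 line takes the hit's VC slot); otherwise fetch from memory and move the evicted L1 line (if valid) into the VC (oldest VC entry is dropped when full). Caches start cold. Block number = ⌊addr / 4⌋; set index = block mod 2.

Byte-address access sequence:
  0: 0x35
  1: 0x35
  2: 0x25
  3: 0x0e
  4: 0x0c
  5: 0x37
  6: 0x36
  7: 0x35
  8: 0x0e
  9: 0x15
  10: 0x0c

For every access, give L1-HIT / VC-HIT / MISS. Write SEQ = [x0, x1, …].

SEQ = [MISS, L1-HIT, MISS, MISS, L1-HIT, VC-HIT, L1-HIT, L1-HIT, VC-HIT, MISS, VC-HIT]

#0 0x35→b13/s1 MISS; vc=[]
#1 0x35→b13/s1 L1-HIT; vc=[]
#2 0x25→b9/s1 MISS; vc=[13]
#3 0xe→b3/s1 MISS; vc=[13,9]
#4 0xc→b3/s1 L1-HIT; vc=[13,9]
#5 0x37→b13/s1 VC-HIT; vc=[3,9]
#6 0x36→b13/s1 L1-HIT; vc=[3,9]
#7 0x35→b13/s1 L1-HIT; vc=[3,9]
#8 0xe→b3/s1 VC-HIT; vc=[13,9]
#9 0x15→b5/s1 MISS; vc=[13,9,3]
#10 0xc→b3/s1 VC-HIT; vc=[13,9,5]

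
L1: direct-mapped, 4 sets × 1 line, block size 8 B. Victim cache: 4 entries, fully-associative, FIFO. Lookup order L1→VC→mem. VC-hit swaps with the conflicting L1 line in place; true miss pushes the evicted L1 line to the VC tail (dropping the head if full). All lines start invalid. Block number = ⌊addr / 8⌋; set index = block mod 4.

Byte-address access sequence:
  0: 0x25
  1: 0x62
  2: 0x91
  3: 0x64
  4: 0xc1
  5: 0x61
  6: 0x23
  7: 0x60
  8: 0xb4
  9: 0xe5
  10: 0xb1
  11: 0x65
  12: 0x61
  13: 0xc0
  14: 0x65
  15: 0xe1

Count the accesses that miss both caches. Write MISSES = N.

  [0] addr=0x25 blk=4 s=0: MISS | VC []
  [1] addr=0x62 blk=12 s=0: MISS | VC [4]
  [2] addr=0x91 blk=18 s=2: MISS | VC [4]
  [3] addr=0x64 blk=12 s=0: L1-HIT | VC [4]
  [4] addr=0xc1 blk=24 s=0: MISS | VC [4, 12]
  [5] addr=0x61 blk=12 s=0: VC-HIT | VC [4, 24]
  [6] addr=0x23 blk=4 s=0: VC-HIT | VC [12, 24]
  [7] addr=0x60 blk=12 s=0: VC-HIT | VC [4, 24]
  [8] addr=0xb4 blk=22 s=2: MISS | VC [4, 24, 18]
  [9] addr=0xe5 blk=28 s=0: MISS | VC [4, 24, 18, 12]
  [10] addr=0xb1 blk=22 s=2: L1-HIT | VC [4, 24, 18, 12]
  [11] addr=0x65 blk=12 s=0: VC-HIT | VC [4, 24, 18, 28]
  [12] addr=0x61 blk=12 s=0: L1-HIT | VC [4, 24, 18, 28]
  [13] addr=0xc0 blk=24 s=0: VC-HIT | VC [4, 12, 18, 28]
  [14] addr=0x65 blk=12 s=0: VC-HIT | VC [4, 24, 18, 28]
  [15] addr=0xe1 blk=28 s=0: VC-HIT | VC [4, 24, 18, 12]

MISSES = 6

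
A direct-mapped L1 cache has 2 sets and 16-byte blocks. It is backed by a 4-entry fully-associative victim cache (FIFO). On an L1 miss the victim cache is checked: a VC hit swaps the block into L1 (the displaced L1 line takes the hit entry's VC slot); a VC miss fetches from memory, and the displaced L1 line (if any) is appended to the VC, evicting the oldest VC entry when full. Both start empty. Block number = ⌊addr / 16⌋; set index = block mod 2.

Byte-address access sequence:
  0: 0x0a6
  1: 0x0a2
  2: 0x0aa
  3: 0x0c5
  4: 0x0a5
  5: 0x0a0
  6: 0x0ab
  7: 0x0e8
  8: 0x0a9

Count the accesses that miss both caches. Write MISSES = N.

  [0] addr=0xa6 blk=10 s=0: MISS | VC []
  [1] addr=0xa2 blk=10 s=0: L1-HIT | VC []
  [2] addr=0xaa blk=10 s=0: L1-HIT | VC []
  [3] addr=0xc5 blk=12 s=0: MISS | VC [10]
  [4] addr=0xa5 blk=10 s=0: VC-HIT | VC [12]
  [5] addr=0xa0 blk=10 s=0: L1-HIT | VC [12]
  [6] addr=0xab blk=10 s=0: L1-HIT | VC [12]
  [7] addr=0xe8 blk=14 s=0: MISS | VC [12, 10]
  [8] addr=0xa9 blk=10 s=0: VC-HIT | VC [12, 14]

MISSES = 3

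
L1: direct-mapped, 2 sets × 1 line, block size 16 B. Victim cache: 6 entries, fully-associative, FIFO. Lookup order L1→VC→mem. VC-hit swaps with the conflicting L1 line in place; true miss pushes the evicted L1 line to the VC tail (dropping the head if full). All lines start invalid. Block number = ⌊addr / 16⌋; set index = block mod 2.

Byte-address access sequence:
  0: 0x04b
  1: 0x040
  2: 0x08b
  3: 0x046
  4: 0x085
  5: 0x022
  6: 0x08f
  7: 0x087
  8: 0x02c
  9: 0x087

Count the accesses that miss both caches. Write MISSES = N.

MISSES = 3

  [0] addr=0x4b blk=4 s=0: MISS | VC []
  [1] addr=0x40 blk=4 s=0: L1-HIT | VC []
  [2] addr=0x8b blk=8 s=0: MISS | VC [4]
  [3] addr=0x46 blk=4 s=0: VC-HIT | VC [8]
  [4] addr=0x85 blk=8 s=0: VC-HIT | VC [4]
  [5] addr=0x22 blk=2 s=0: MISS | VC [4, 8]
  [6] addr=0x8f blk=8 s=0: VC-HIT | VC [4, 2]
  [7] addr=0x87 blk=8 s=0: L1-HIT | VC [4, 2]
  [8] addr=0x2c blk=2 s=0: VC-HIT | VC [4, 8]
  [9] addr=0x87 blk=8 s=0: VC-HIT | VC [4, 2]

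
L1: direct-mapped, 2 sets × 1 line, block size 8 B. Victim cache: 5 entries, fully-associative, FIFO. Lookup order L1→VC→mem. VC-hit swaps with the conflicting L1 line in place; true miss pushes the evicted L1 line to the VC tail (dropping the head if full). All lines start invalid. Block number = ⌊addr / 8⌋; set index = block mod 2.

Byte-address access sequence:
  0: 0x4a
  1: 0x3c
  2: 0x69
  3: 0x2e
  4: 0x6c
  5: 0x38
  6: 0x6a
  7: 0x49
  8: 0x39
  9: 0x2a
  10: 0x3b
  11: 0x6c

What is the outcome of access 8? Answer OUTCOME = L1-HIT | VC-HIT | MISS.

#0 0x4a→b9/s1 MISS; vc=[]
#1 0x3c→b7/s1 MISS; vc=[9]
#2 0x69→b13/s1 MISS; vc=[9,7]
#3 0x2e→b5/s1 MISS; vc=[9,7,13]
#4 0x6c→b13/s1 VC-HIT; vc=[9,7,5]
#5 0x38→b7/s1 VC-HIT; vc=[9,13,5]
#6 0x6a→b13/s1 VC-HIT; vc=[9,7,5]
#7 0x49→b9/s1 VC-HIT; vc=[13,7,5]
#8 0x39→b7/s1 VC-HIT; vc=[13,9,5]
#9 0x2a→b5/s1 VC-HIT; vc=[13,9,7]
#10 0x3b→b7/s1 VC-HIT; vc=[13,9,5]
#11 0x6c→b13/s1 VC-HIT; vc=[7,9,5]

OUTCOME = VC-HIT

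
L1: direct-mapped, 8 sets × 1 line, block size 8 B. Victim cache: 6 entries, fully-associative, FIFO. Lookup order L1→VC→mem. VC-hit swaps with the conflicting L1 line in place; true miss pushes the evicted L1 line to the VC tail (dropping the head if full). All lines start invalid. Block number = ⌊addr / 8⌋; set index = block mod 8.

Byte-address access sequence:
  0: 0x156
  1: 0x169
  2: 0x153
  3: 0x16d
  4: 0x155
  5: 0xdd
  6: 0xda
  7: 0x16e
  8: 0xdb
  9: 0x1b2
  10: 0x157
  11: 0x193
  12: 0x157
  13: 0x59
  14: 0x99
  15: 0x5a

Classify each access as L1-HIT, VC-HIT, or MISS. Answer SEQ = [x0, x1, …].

SEQ = [MISS, MISS, L1-HIT, L1-HIT, L1-HIT, MISS, L1-HIT, L1-HIT, L1-HIT, MISS, L1-HIT, MISS, VC-HIT, MISS, MISS, VC-HIT]

#0 0x156→b42/s2 MISS; vc=[]
#1 0x169→b45/s5 MISS; vc=[]
#2 0x153→b42/s2 L1-HIT; vc=[]
#3 0x16d→b45/s5 L1-HIT; vc=[]
#4 0x155→b42/s2 L1-HIT; vc=[]
#5 0xdd→b27/s3 MISS; vc=[]
#6 0xda→b27/s3 L1-HIT; vc=[]
#7 0x16e→b45/s5 L1-HIT; vc=[]
#8 0xdb→b27/s3 L1-HIT; vc=[]
#9 0x1b2→b54/s6 MISS; vc=[]
#10 0x157→b42/s2 L1-HIT; vc=[]
#11 0x193→b50/s2 MISS; vc=[42]
#12 0x157→b42/s2 VC-HIT; vc=[50]
#13 0x59→b11/s3 MISS; vc=[50,27]
#14 0x99→b19/s3 MISS; vc=[50,27,11]
#15 0x5a→b11/s3 VC-HIT; vc=[50,27,19]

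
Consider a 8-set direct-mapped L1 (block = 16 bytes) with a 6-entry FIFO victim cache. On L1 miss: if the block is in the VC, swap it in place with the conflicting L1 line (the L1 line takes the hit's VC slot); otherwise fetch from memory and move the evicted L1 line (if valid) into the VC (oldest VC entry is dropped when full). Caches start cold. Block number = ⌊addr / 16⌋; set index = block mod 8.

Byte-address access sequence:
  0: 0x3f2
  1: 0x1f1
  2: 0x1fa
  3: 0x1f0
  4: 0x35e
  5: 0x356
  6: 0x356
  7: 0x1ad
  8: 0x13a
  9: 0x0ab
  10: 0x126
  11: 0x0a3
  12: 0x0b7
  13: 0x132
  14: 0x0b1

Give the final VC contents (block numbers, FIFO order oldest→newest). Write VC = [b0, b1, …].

VC = [63, 26, 18, 19]

0: 0x3f2 (blk 63, set 7) → MISS  vc=[]
1: 0x1f1 (blk 31, set 7) → MISS  vc=[63]
2: 0x1fa (blk 31, set 7) → L1-HIT  vc=[63]
3: 0x1f0 (blk 31, set 7) → L1-HIT  vc=[63]
4: 0x35e (blk 53, set 5) → MISS  vc=[63]
5: 0x356 (blk 53, set 5) → L1-HIT  vc=[63]
6: 0x356 (blk 53, set 5) → L1-HIT  vc=[63]
7: 0x1ad (blk 26, set 2) → MISS  vc=[63]
8: 0x13a (blk 19, set 3) → MISS  vc=[63]
9: 0xab (blk 10, set 2) → MISS  vc=[63, 26]
10: 0x126 (blk 18, set 2) → MISS  vc=[63, 26, 10]
11: 0xa3 (blk 10, set 2) → VC-HIT  vc=[63, 26, 18]
12: 0xb7 (blk 11, set 3) → MISS  vc=[63, 26, 18, 19]
13: 0x132 (blk 19, set 3) → VC-HIT  vc=[63, 26, 18, 11]
14: 0xb1 (blk 11, set 3) → VC-HIT  vc=[63, 26, 18, 19]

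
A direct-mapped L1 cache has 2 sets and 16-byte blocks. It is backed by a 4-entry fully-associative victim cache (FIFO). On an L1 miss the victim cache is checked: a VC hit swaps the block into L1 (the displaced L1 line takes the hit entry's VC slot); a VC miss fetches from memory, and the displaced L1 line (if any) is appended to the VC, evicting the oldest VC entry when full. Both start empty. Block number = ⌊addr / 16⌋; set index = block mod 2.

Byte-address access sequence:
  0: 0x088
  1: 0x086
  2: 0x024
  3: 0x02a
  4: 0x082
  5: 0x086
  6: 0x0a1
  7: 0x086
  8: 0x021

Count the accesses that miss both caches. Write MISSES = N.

MISSES = 3

  [0] addr=0x88 blk=8 s=0: MISS | VC []
  [1] addr=0x86 blk=8 s=0: L1-HIT | VC []
  [2] addr=0x24 blk=2 s=0: MISS | VC [8]
  [3] addr=0x2a blk=2 s=0: L1-HIT | VC [8]
  [4] addr=0x82 blk=8 s=0: VC-HIT | VC [2]
  [5] addr=0x86 blk=8 s=0: L1-HIT | VC [2]
  [6] addr=0xa1 blk=10 s=0: MISS | VC [2, 8]
  [7] addr=0x86 blk=8 s=0: VC-HIT | VC [2, 10]
  [8] addr=0x21 blk=2 s=0: VC-HIT | VC [8, 10]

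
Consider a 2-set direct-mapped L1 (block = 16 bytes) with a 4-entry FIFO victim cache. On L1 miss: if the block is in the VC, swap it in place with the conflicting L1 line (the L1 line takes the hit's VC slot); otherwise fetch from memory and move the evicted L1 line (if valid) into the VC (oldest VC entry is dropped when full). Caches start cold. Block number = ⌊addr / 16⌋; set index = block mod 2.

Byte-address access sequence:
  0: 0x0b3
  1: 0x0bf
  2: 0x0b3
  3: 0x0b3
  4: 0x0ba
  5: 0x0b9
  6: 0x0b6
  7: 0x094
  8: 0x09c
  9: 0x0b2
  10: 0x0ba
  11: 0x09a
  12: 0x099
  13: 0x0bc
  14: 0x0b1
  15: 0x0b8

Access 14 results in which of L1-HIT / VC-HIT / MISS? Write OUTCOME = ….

0: 0xb3 (blk 11, set 1) → MISS  vc=[]
1: 0xbf (blk 11, set 1) → L1-HIT  vc=[]
2: 0xb3 (blk 11, set 1) → L1-HIT  vc=[]
3: 0xb3 (blk 11, set 1) → L1-HIT  vc=[]
4: 0xba (blk 11, set 1) → L1-HIT  vc=[]
5: 0xb9 (blk 11, set 1) → L1-HIT  vc=[]
6: 0xb6 (blk 11, set 1) → L1-HIT  vc=[]
7: 0x94 (blk 9, set 1) → MISS  vc=[11]
8: 0x9c (blk 9, set 1) → L1-HIT  vc=[11]
9: 0xb2 (blk 11, set 1) → VC-HIT  vc=[9]
10: 0xba (blk 11, set 1) → L1-HIT  vc=[9]
11: 0x9a (blk 9, set 1) → VC-HIT  vc=[11]
12: 0x99 (blk 9, set 1) → L1-HIT  vc=[11]
13: 0xbc (blk 11, set 1) → VC-HIT  vc=[9]
14: 0xb1 (blk 11, set 1) → L1-HIT  vc=[9]
15: 0xb8 (blk 11, set 1) → L1-HIT  vc=[9]

OUTCOME = L1-HIT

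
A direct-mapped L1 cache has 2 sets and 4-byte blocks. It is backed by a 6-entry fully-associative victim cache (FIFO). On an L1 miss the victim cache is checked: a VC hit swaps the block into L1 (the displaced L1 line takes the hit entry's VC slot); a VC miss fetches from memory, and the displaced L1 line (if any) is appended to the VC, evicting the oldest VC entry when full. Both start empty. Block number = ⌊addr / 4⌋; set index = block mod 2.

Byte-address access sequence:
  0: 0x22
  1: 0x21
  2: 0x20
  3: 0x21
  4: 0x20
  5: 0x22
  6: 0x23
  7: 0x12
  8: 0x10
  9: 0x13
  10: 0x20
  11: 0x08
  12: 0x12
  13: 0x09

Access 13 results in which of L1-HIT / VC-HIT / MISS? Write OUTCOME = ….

#0 0x22→b8/s0 MISS; vc=[]
#1 0x21→b8/s0 L1-HIT; vc=[]
#2 0x20→b8/s0 L1-HIT; vc=[]
#3 0x21→b8/s0 L1-HIT; vc=[]
#4 0x20→b8/s0 L1-HIT; vc=[]
#5 0x22→b8/s0 L1-HIT; vc=[]
#6 0x23→b8/s0 L1-HIT; vc=[]
#7 0x12→b4/s0 MISS; vc=[8]
#8 0x10→b4/s0 L1-HIT; vc=[8]
#9 0x13→b4/s0 L1-HIT; vc=[8]
#10 0x20→b8/s0 VC-HIT; vc=[4]
#11 0x8→b2/s0 MISS; vc=[4,8]
#12 0x12→b4/s0 VC-HIT; vc=[2,8]
#13 0x9→b2/s0 VC-HIT; vc=[4,8]

OUTCOME = VC-HIT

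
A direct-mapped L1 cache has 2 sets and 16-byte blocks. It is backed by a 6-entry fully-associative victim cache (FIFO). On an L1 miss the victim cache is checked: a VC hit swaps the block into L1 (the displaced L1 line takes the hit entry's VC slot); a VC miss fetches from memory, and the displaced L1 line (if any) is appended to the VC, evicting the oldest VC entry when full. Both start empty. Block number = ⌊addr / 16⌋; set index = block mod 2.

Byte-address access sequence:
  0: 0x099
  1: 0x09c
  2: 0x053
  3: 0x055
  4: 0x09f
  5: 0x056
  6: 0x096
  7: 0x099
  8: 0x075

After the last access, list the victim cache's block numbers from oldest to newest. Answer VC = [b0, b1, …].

VC = [5, 9]

#0 0x99→b9/s1 MISS; vc=[]
#1 0x9c→b9/s1 L1-HIT; vc=[]
#2 0x53→b5/s1 MISS; vc=[9]
#3 0x55→b5/s1 L1-HIT; vc=[9]
#4 0x9f→b9/s1 VC-HIT; vc=[5]
#5 0x56→b5/s1 VC-HIT; vc=[9]
#6 0x96→b9/s1 VC-HIT; vc=[5]
#7 0x99→b9/s1 L1-HIT; vc=[5]
#8 0x75→b7/s1 MISS; vc=[5,9]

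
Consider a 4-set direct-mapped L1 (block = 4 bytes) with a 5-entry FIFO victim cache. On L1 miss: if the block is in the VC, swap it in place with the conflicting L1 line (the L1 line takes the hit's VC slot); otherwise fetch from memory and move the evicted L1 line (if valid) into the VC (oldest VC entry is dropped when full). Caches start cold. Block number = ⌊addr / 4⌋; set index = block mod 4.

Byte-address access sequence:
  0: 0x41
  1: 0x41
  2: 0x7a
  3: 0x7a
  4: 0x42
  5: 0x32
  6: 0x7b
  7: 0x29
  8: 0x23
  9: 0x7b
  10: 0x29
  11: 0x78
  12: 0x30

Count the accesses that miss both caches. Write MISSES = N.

0: 0x41 (blk 16, set 0) → MISS  vc=[]
1: 0x41 (blk 16, set 0) → L1-HIT  vc=[]
2: 0x7a (blk 30, set 2) → MISS  vc=[]
3: 0x7a (blk 30, set 2) → L1-HIT  vc=[]
4: 0x42 (blk 16, set 0) → L1-HIT  vc=[]
5: 0x32 (blk 12, set 0) → MISS  vc=[16]
6: 0x7b (blk 30, set 2) → L1-HIT  vc=[16]
7: 0x29 (blk 10, set 2) → MISS  vc=[16, 30]
8: 0x23 (blk 8, set 0) → MISS  vc=[16, 30, 12]
9: 0x7b (blk 30, set 2) → VC-HIT  vc=[16, 10, 12]
10: 0x29 (blk 10, set 2) → VC-HIT  vc=[16, 30, 12]
11: 0x78 (blk 30, set 2) → VC-HIT  vc=[16, 10, 12]
12: 0x30 (blk 12, set 0) → VC-HIT  vc=[16, 10, 8]

MISSES = 5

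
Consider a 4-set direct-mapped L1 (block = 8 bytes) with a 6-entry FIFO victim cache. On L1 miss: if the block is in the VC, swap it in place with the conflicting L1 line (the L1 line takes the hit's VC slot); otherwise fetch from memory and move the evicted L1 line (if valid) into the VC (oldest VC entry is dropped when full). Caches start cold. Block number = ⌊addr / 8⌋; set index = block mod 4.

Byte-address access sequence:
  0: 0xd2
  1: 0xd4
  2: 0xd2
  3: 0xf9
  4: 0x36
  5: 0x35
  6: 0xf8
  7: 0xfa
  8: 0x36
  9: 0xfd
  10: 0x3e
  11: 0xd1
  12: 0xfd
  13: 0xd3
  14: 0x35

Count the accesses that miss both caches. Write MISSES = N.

  [0] addr=0xd2 blk=26 s=2: MISS | VC []
  [1] addr=0xd4 blk=26 s=2: L1-HIT | VC []
  [2] addr=0xd2 blk=26 s=2: L1-HIT | VC []
  [3] addr=0xf9 blk=31 s=3: MISS | VC []
  [4] addr=0x36 blk=6 s=2: MISS | VC [26]
  [5] addr=0x35 blk=6 s=2: L1-HIT | VC [26]
  [6] addr=0xf8 blk=31 s=3: L1-HIT | VC [26]
  [7] addr=0xfa blk=31 s=3: L1-HIT | VC [26]
  [8] addr=0x36 blk=6 s=2: L1-HIT | VC [26]
  [9] addr=0xfd blk=31 s=3: L1-HIT | VC [26]
  [10] addr=0x3e blk=7 s=3: MISS | VC [26, 31]
  [11] addr=0xd1 blk=26 s=2: VC-HIT | VC [6, 31]
  [12] addr=0xfd blk=31 s=3: VC-HIT | VC [6, 7]
  [13] addr=0xd3 blk=26 s=2: L1-HIT | VC [6, 7]
  [14] addr=0x35 blk=6 s=2: VC-HIT | VC [26, 7]

MISSES = 4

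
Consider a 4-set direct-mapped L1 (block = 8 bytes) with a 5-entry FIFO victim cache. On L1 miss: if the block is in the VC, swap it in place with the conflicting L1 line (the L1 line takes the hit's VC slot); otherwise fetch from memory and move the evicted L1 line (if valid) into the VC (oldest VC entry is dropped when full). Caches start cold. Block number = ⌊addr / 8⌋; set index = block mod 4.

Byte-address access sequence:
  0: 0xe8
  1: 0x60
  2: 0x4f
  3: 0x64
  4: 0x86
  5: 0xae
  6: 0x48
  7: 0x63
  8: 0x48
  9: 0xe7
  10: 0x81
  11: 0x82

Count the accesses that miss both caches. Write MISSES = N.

MISSES = 6

0: 0xe8 (blk 29, set 1) → MISS  vc=[]
1: 0x60 (blk 12, set 0) → MISS  vc=[]
2: 0x4f (blk 9, set 1) → MISS  vc=[29]
3: 0x64 (blk 12, set 0) → L1-HIT  vc=[29]
4: 0x86 (blk 16, set 0) → MISS  vc=[29, 12]
5: 0xae (blk 21, set 1) → MISS  vc=[29, 12, 9]
6: 0x48 (blk 9, set 1) → VC-HIT  vc=[29, 12, 21]
7: 0x63 (blk 12, set 0) → VC-HIT  vc=[29, 16, 21]
8: 0x48 (blk 9, set 1) → L1-HIT  vc=[29, 16, 21]
9: 0xe7 (blk 28, set 0) → MISS  vc=[29, 16, 21, 12]
10: 0x81 (blk 16, set 0) → VC-HIT  vc=[29, 28, 21, 12]
11: 0x82 (blk 16, set 0) → L1-HIT  vc=[29, 28, 21, 12]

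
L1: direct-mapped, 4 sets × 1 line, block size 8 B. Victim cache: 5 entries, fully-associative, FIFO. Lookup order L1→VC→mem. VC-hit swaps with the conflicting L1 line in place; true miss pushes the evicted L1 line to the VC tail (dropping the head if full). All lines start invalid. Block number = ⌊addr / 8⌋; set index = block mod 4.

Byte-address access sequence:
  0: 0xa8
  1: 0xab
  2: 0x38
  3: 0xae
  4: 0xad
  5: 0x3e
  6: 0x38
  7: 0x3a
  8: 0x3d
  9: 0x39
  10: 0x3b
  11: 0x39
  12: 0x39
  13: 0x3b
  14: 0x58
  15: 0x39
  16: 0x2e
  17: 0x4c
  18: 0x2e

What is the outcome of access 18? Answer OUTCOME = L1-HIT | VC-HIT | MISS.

OUTCOME = VC-HIT

#0 0xa8→b21/s1 MISS; vc=[]
#1 0xab→b21/s1 L1-HIT; vc=[]
#2 0x38→b7/s3 MISS; vc=[]
#3 0xae→b21/s1 L1-HIT; vc=[]
#4 0xad→b21/s1 L1-HIT; vc=[]
#5 0x3e→b7/s3 L1-HIT; vc=[]
#6 0x38→b7/s3 L1-HIT; vc=[]
#7 0x3a→b7/s3 L1-HIT; vc=[]
#8 0x3d→b7/s3 L1-HIT; vc=[]
#9 0x39→b7/s3 L1-HIT; vc=[]
#10 0x3b→b7/s3 L1-HIT; vc=[]
#11 0x39→b7/s3 L1-HIT; vc=[]
#12 0x39→b7/s3 L1-HIT; vc=[]
#13 0x3b→b7/s3 L1-HIT; vc=[]
#14 0x58→b11/s3 MISS; vc=[7]
#15 0x39→b7/s3 VC-HIT; vc=[11]
#16 0x2e→b5/s1 MISS; vc=[11,21]
#17 0x4c→b9/s1 MISS; vc=[11,21,5]
#18 0x2e→b5/s1 VC-HIT; vc=[11,21,9]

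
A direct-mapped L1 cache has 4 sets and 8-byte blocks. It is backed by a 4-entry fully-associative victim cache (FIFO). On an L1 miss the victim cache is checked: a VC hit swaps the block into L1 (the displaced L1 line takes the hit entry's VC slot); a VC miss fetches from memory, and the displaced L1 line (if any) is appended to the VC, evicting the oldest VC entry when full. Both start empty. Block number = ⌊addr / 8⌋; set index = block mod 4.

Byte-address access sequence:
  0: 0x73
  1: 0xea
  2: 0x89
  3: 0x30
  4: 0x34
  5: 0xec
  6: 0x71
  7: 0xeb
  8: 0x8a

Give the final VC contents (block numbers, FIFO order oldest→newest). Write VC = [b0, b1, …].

VC = [29, 6]

#0 0x73→b14/s2 MISS; vc=[]
#1 0xea→b29/s1 MISS; vc=[]
#2 0x89→b17/s1 MISS; vc=[29]
#3 0x30→b6/s2 MISS; vc=[29,14]
#4 0x34→b6/s2 L1-HIT; vc=[29,14]
#5 0xec→b29/s1 VC-HIT; vc=[17,14]
#6 0x71→b14/s2 VC-HIT; vc=[17,6]
#7 0xeb→b29/s1 L1-HIT; vc=[17,6]
#8 0x8a→b17/s1 VC-HIT; vc=[29,6]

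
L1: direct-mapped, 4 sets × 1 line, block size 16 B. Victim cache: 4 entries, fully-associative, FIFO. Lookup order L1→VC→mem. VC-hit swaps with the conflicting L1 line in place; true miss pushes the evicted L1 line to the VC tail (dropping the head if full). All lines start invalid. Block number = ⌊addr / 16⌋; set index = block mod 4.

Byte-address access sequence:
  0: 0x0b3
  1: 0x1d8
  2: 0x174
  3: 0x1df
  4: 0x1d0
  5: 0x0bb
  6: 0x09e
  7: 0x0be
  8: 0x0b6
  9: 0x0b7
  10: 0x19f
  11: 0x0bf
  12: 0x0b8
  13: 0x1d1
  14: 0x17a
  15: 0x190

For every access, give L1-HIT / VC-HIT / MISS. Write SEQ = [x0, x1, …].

SEQ = [MISS, MISS, MISS, L1-HIT, L1-HIT, VC-HIT, MISS, L1-HIT, L1-HIT, L1-HIT, MISS, L1-HIT, L1-HIT, VC-HIT, VC-HIT, VC-HIT]

  [0] addr=0xb3 blk=11 s=3: MISS | VC []
  [1] addr=0x1d8 blk=29 s=1: MISS | VC []
  [2] addr=0x174 blk=23 s=3: MISS | VC [11]
  [3] addr=0x1df blk=29 s=1: L1-HIT | VC [11]
  [4] addr=0x1d0 blk=29 s=1: L1-HIT | VC [11]
  [5] addr=0xbb blk=11 s=3: VC-HIT | VC [23]
  [6] addr=0x9e blk=9 s=1: MISS | VC [23, 29]
  [7] addr=0xbe blk=11 s=3: L1-HIT | VC [23, 29]
  [8] addr=0xb6 blk=11 s=3: L1-HIT | VC [23, 29]
  [9] addr=0xb7 blk=11 s=3: L1-HIT | VC [23, 29]
  [10] addr=0x19f blk=25 s=1: MISS | VC [23, 29, 9]
  [11] addr=0xbf blk=11 s=3: L1-HIT | VC [23, 29, 9]
  [12] addr=0xb8 blk=11 s=3: L1-HIT | VC [23, 29, 9]
  [13] addr=0x1d1 blk=29 s=1: VC-HIT | VC [23, 25, 9]
  [14] addr=0x17a blk=23 s=3: VC-HIT | VC [11, 25, 9]
  [15] addr=0x190 blk=25 s=1: VC-HIT | VC [11, 29, 9]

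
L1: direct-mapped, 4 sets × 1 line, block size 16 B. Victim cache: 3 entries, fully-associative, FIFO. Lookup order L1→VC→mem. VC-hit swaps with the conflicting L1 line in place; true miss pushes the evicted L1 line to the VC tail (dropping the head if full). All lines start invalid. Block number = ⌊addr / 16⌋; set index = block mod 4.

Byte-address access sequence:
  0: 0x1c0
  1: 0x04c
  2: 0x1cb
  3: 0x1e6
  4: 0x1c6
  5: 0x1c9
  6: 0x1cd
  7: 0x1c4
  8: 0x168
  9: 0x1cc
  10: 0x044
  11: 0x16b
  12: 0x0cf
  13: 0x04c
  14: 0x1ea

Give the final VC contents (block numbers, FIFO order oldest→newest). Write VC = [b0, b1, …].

VC = [28, 22, 12]

#0 0x1c0→b28/s0 MISS; vc=[]
#1 0x4c→b4/s0 MISS; vc=[28]
#2 0x1cb→b28/s0 VC-HIT; vc=[4]
#3 0x1e6→b30/s2 MISS; vc=[4]
#4 0x1c6→b28/s0 L1-HIT; vc=[4]
#5 0x1c9→b28/s0 L1-HIT; vc=[4]
#6 0x1cd→b28/s0 L1-HIT; vc=[4]
#7 0x1c4→b28/s0 L1-HIT; vc=[4]
#8 0x168→b22/s2 MISS; vc=[4,30]
#9 0x1cc→b28/s0 L1-HIT; vc=[4,30]
#10 0x44→b4/s0 VC-HIT; vc=[28,30]
#11 0x16b→b22/s2 L1-HIT; vc=[28,30]
#12 0xcf→b12/s0 MISS; vc=[28,30,4]
#13 0x4c→b4/s0 VC-HIT; vc=[28,30,12]
#14 0x1ea→b30/s2 VC-HIT; vc=[28,22,12]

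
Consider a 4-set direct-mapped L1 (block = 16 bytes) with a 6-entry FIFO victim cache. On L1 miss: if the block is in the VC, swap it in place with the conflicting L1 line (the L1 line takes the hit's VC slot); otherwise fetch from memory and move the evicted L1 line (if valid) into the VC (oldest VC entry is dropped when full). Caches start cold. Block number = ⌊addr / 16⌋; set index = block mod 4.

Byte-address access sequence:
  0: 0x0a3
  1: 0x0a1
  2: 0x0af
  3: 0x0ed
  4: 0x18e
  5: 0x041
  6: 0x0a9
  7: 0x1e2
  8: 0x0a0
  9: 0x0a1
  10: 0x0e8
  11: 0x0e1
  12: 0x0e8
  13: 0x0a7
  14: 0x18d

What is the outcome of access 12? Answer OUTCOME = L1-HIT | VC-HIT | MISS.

OUTCOME = L1-HIT

0: 0xa3 (blk 10, set 2) → MISS  vc=[]
1: 0xa1 (blk 10, set 2) → L1-HIT  vc=[]
2: 0xaf (blk 10, set 2) → L1-HIT  vc=[]
3: 0xed (blk 14, set 2) → MISS  vc=[10]
4: 0x18e (blk 24, set 0) → MISS  vc=[10]
5: 0x41 (blk 4, set 0) → MISS  vc=[10, 24]
6: 0xa9 (blk 10, set 2) → VC-HIT  vc=[14, 24]
7: 0x1e2 (blk 30, set 2) → MISS  vc=[14, 24, 10]
8: 0xa0 (blk 10, set 2) → VC-HIT  vc=[14, 24, 30]
9: 0xa1 (blk 10, set 2) → L1-HIT  vc=[14, 24, 30]
10: 0xe8 (blk 14, set 2) → VC-HIT  vc=[10, 24, 30]
11: 0xe1 (blk 14, set 2) → L1-HIT  vc=[10, 24, 30]
12: 0xe8 (blk 14, set 2) → L1-HIT  vc=[10, 24, 30]
13: 0xa7 (blk 10, set 2) → VC-HIT  vc=[14, 24, 30]
14: 0x18d (blk 24, set 0) → VC-HIT  vc=[14, 4, 30]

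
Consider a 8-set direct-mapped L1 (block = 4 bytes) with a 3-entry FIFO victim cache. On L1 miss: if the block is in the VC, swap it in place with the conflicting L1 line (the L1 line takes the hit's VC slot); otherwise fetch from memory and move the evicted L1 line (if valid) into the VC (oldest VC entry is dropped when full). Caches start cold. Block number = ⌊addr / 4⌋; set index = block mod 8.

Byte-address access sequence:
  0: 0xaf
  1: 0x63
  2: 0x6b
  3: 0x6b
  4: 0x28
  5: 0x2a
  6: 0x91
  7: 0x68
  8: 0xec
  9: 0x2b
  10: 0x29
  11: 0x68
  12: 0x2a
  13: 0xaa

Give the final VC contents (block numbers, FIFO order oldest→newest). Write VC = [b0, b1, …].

0: 0xaf (blk 43, set 3) → MISS  vc=[]
1: 0x63 (blk 24, set 0) → MISS  vc=[]
2: 0x6b (blk 26, set 2) → MISS  vc=[]
3: 0x6b (blk 26, set 2) → L1-HIT  vc=[]
4: 0x28 (blk 10, set 2) → MISS  vc=[26]
5: 0x2a (blk 10, set 2) → L1-HIT  vc=[26]
6: 0x91 (blk 36, set 4) → MISS  vc=[26]
7: 0x68 (blk 26, set 2) → VC-HIT  vc=[10]
8: 0xec (blk 59, set 3) → MISS  vc=[10, 43]
9: 0x2b (blk 10, set 2) → VC-HIT  vc=[26, 43]
10: 0x29 (blk 10, set 2) → L1-HIT  vc=[26, 43]
11: 0x68 (blk 26, set 2) → VC-HIT  vc=[10, 43]
12: 0x2a (blk 10, set 2) → VC-HIT  vc=[26, 43]
13: 0xaa (blk 42, set 2) → MISS  vc=[26, 43, 10]

VC = [26, 43, 10]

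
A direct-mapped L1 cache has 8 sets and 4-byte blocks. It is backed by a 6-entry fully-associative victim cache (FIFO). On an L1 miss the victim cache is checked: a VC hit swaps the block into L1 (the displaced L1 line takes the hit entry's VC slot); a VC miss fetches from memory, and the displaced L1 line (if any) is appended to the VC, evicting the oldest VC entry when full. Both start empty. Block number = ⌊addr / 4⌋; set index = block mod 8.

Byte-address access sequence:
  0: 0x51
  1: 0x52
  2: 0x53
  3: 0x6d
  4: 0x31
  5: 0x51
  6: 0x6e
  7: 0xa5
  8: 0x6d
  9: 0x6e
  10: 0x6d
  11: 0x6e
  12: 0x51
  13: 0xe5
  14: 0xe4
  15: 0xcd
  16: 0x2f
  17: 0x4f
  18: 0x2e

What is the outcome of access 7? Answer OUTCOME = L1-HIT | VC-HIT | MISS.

OUTCOME = MISS

  [0] addr=0x51 blk=20 s=4: MISS | VC []
  [1] addr=0x52 blk=20 s=4: L1-HIT | VC []
  [2] addr=0x53 blk=20 s=4: L1-HIT | VC []
  [3] addr=0x6d blk=27 s=3: MISS | VC []
  [4] addr=0x31 blk=12 s=4: MISS | VC [20]
  [5] addr=0x51 blk=20 s=4: VC-HIT | VC [12]
  [6] addr=0x6e blk=27 s=3: L1-HIT | VC [12]
  [7] addr=0xa5 blk=41 s=1: MISS | VC [12]
  [8] addr=0x6d blk=27 s=3: L1-HIT | VC [12]
  [9] addr=0x6e blk=27 s=3: L1-HIT | VC [12]
  [10] addr=0x6d blk=27 s=3: L1-HIT | VC [12]
  [11] addr=0x6e blk=27 s=3: L1-HIT | VC [12]
  [12] addr=0x51 blk=20 s=4: L1-HIT | VC [12]
  [13] addr=0xe5 blk=57 s=1: MISS | VC [12, 41]
  [14] addr=0xe4 blk=57 s=1: L1-HIT | VC [12, 41]
  [15] addr=0xcd blk=51 s=3: MISS | VC [12, 41, 27]
  [16] addr=0x2f blk=11 s=3: MISS | VC [12, 41, 27, 51]
  [17] addr=0x4f blk=19 s=3: MISS | VC [12, 41, 27, 51, 11]
  [18] addr=0x2e blk=11 s=3: VC-HIT | VC [12, 41, 27, 51, 19]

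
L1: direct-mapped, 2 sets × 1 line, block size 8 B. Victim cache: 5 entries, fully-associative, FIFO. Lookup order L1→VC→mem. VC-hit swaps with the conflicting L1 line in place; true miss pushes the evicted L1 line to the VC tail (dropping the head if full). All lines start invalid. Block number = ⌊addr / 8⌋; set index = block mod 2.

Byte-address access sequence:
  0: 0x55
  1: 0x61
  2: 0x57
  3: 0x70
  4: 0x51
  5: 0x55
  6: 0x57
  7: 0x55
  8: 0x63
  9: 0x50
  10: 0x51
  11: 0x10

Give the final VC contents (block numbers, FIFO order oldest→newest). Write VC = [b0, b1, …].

  [0] addr=0x55 blk=10 s=0: MISS | VC []
  [1] addr=0x61 blk=12 s=0: MISS | VC [10]
  [2] addr=0x57 blk=10 s=0: VC-HIT | VC [12]
  [3] addr=0x70 blk=14 s=0: MISS | VC [12, 10]
  [4] addr=0x51 blk=10 s=0: VC-HIT | VC [12, 14]
  [5] addr=0x55 blk=10 s=0: L1-HIT | VC [12, 14]
  [6] addr=0x57 blk=10 s=0: L1-HIT | VC [12, 14]
  [7] addr=0x55 blk=10 s=0: L1-HIT | VC [12, 14]
  [8] addr=0x63 blk=12 s=0: VC-HIT | VC [10, 14]
  [9] addr=0x50 blk=10 s=0: VC-HIT | VC [12, 14]
  [10] addr=0x51 blk=10 s=0: L1-HIT | VC [12, 14]
  [11] addr=0x10 blk=2 s=0: MISS | VC [12, 14, 10]

VC = [12, 14, 10]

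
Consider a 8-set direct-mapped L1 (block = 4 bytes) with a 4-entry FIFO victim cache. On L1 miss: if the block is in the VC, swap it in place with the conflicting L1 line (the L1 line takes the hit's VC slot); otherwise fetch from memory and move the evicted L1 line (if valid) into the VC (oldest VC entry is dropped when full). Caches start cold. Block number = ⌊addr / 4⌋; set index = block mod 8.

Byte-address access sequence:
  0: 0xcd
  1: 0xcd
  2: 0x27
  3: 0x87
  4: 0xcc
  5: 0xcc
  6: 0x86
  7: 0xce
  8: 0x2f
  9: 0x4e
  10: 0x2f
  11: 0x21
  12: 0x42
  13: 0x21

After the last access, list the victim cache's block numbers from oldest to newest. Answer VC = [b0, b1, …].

VC = [9, 51, 19, 16]

0: 0xcd (blk 51, set 3) → MISS  vc=[]
1: 0xcd (blk 51, set 3) → L1-HIT  vc=[]
2: 0x27 (blk 9, set 1) → MISS  vc=[]
3: 0x87 (blk 33, set 1) → MISS  vc=[9]
4: 0xcc (blk 51, set 3) → L1-HIT  vc=[9]
5: 0xcc (blk 51, set 3) → L1-HIT  vc=[9]
6: 0x86 (blk 33, set 1) → L1-HIT  vc=[9]
7: 0xce (blk 51, set 3) → L1-HIT  vc=[9]
8: 0x2f (blk 11, set 3) → MISS  vc=[9, 51]
9: 0x4e (blk 19, set 3) → MISS  vc=[9, 51, 11]
10: 0x2f (blk 11, set 3) → VC-HIT  vc=[9, 51, 19]
11: 0x21 (blk 8, set 0) → MISS  vc=[9, 51, 19]
12: 0x42 (blk 16, set 0) → MISS  vc=[9, 51, 19, 8]
13: 0x21 (blk 8, set 0) → VC-HIT  vc=[9, 51, 19, 16]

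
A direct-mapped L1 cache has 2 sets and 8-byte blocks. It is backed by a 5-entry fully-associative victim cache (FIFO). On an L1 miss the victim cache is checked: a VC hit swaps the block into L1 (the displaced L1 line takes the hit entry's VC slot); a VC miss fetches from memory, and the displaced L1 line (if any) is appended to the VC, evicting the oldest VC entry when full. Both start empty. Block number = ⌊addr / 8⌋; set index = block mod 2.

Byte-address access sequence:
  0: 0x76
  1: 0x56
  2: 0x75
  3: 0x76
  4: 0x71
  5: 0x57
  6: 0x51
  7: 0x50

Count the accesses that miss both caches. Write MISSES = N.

MISSES = 2

0: 0x76 (blk 14, set 0) → MISS  vc=[]
1: 0x56 (blk 10, set 0) → MISS  vc=[14]
2: 0x75 (blk 14, set 0) → VC-HIT  vc=[10]
3: 0x76 (blk 14, set 0) → L1-HIT  vc=[10]
4: 0x71 (blk 14, set 0) → L1-HIT  vc=[10]
5: 0x57 (blk 10, set 0) → VC-HIT  vc=[14]
6: 0x51 (blk 10, set 0) → L1-HIT  vc=[14]
7: 0x50 (blk 10, set 0) → L1-HIT  vc=[14]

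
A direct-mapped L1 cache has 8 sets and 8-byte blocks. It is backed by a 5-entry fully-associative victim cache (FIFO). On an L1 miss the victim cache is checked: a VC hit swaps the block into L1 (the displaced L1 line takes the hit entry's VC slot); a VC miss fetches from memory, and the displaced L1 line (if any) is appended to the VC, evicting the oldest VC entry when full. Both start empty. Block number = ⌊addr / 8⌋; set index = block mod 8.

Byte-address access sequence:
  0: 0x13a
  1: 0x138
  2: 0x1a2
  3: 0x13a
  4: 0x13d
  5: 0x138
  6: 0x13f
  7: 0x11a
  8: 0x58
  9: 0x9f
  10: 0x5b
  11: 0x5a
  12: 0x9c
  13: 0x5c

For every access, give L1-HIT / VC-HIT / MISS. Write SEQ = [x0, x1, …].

SEQ = [MISS, L1-HIT, MISS, L1-HIT, L1-HIT, L1-HIT, L1-HIT, MISS, MISS, MISS, VC-HIT, L1-HIT, VC-HIT, VC-HIT]

  [0] addr=0x13a blk=39 s=7: MISS | VC []
  [1] addr=0x138 blk=39 s=7: L1-HIT | VC []
  [2] addr=0x1a2 blk=52 s=4: MISS | VC []
  [3] addr=0x13a blk=39 s=7: L1-HIT | VC []
  [4] addr=0x13d blk=39 s=7: L1-HIT | VC []
  [5] addr=0x138 blk=39 s=7: L1-HIT | VC []
  [6] addr=0x13f blk=39 s=7: L1-HIT | VC []
  [7] addr=0x11a blk=35 s=3: MISS | VC []
  [8] addr=0x58 blk=11 s=3: MISS | VC [35]
  [9] addr=0x9f blk=19 s=3: MISS | VC [35, 11]
  [10] addr=0x5b blk=11 s=3: VC-HIT | VC [35, 19]
  [11] addr=0x5a blk=11 s=3: L1-HIT | VC [35, 19]
  [12] addr=0x9c blk=19 s=3: VC-HIT | VC [35, 11]
  [13] addr=0x5c blk=11 s=3: VC-HIT | VC [35, 19]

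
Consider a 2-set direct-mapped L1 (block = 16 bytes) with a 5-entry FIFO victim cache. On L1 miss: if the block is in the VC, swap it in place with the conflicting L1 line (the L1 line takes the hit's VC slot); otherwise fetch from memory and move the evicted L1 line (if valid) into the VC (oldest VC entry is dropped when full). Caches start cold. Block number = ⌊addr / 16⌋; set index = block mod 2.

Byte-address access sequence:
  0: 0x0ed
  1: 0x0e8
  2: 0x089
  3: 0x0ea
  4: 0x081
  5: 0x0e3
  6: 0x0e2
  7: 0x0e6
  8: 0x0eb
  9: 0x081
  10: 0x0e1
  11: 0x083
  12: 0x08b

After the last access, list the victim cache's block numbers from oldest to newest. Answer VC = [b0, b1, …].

  [0] addr=0xed blk=14 s=0: MISS | VC []
  [1] addr=0xe8 blk=14 s=0: L1-HIT | VC []
  [2] addr=0x89 blk=8 s=0: MISS | VC [14]
  [3] addr=0xea blk=14 s=0: VC-HIT | VC [8]
  [4] addr=0x81 blk=8 s=0: VC-HIT | VC [14]
  [5] addr=0xe3 blk=14 s=0: VC-HIT | VC [8]
  [6] addr=0xe2 blk=14 s=0: L1-HIT | VC [8]
  [7] addr=0xe6 blk=14 s=0: L1-HIT | VC [8]
  [8] addr=0xeb blk=14 s=0: L1-HIT | VC [8]
  [9] addr=0x81 blk=8 s=0: VC-HIT | VC [14]
  [10] addr=0xe1 blk=14 s=0: VC-HIT | VC [8]
  [11] addr=0x83 blk=8 s=0: VC-HIT | VC [14]
  [12] addr=0x8b blk=8 s=0: L1-HIT | VC [14]

VC = [14]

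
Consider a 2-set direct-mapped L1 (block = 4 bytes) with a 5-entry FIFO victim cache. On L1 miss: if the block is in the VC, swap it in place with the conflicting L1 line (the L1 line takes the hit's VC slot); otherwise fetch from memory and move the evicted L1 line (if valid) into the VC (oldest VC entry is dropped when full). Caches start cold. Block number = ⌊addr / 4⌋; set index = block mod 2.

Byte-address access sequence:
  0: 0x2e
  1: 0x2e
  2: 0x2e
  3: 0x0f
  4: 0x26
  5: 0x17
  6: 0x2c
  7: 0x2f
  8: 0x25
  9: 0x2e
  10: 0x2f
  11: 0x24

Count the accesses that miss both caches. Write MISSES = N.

MISSES = 4

#0 0x2e→b11/s1 MISS; vc=[]
#1 0x2e→b11/s1 L1-HIT; vc=[]
#2 0x2e→b11/s1 L1-HIT; vc=[]
#3 0xf→b3/s1 MISS; vc=[11]
#4 0x26→b9/s1 MISS; vc=[11,3]
#5 0x17→b5/s1 MISS; vc=[11,3,9]
#6 0x2c→b11/s1 VC-HIT; vc=[5,3,9]
#7 0x2f→b11/s1 L1-HIT; vc=[5,3,9]
#8 0x25→b9/s1 VC-HIT; vc=[5,3,11]
#9 0x2e→b11/s1 VC-HIT; vc=[5,3,9]
#10 0x2f→b11/s1 L1-HIT; vc=[5,3,9]
#11 0x24→b9/s1 VC-HIT; vc=[5,3,11]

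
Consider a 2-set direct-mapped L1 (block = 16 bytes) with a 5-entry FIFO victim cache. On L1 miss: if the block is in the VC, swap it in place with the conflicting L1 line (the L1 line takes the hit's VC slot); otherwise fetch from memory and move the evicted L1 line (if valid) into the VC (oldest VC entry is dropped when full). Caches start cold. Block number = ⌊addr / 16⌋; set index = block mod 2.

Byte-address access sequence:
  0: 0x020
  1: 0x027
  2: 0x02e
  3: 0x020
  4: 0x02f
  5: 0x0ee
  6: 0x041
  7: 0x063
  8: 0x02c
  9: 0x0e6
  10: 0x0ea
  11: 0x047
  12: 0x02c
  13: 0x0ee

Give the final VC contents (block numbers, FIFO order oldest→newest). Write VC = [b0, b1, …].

VC = [6, 4, 2]

0: 0x20 (blk 2, set 0) → MISS  vc=[]
1: 0x27 (blk 2, set 0) → L1-HIT  vc=[]
2: 0x2e (blk 2, set 0) → L1-HIT  vc=[]
3: 0x20 (blk 2, set 0) → L1-HIT  vc=[]
4: 0x2f (blk 2, set 0) → L1-HIT  vc=[]
5: 0xee (blk 14, set 0) → MISS  vc=[2]
6: 0x41 (blk 4, set 0) → MISS  vc=[2, 14]
7: 0x63 (blk 6, set 0) → MISS  vc=[2, 14, 4]
8: 0x2c (blk 2, set 0) → VC-HIT  vc=[6, 14, 4]
9: 0xe6 (blk 14, set 0) → VC-HIT  vc=[6, 2, 4]
10: 0xea (blk 14, set 0) → L1-HIT  vc=[6, 2, 4]
11: 0x47 (blk 4, set 0) → VC-HIT  vc=[6, 2, 14]
12: 0x2c (blk 2, set 0) → VC-HIT  vc=[6, 4, 14]
13: 0xee (blk 14, set 0) → VC-HIT  vc=[6, 4, 2]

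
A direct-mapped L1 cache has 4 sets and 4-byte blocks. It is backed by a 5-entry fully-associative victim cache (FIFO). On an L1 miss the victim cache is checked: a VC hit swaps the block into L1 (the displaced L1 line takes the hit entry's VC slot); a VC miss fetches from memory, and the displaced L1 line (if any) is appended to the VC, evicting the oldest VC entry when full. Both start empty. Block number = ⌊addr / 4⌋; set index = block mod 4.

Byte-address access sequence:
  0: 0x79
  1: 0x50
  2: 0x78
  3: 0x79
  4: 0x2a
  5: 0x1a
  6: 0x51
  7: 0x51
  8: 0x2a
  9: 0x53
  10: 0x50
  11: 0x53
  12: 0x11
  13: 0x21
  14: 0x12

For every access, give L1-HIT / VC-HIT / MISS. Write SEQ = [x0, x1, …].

  [0] addr=0x79 blk=30 s=2: MISS | VC []
  [1] addr=0x50 blk=20 s=0: MISS | VC []
  [2] addr=0x78 blk=30 s=2: L1-HIT | VC []
  [3] addr=0x79 blk=30 s=2: L1-HIT | VC []
  [4] addr=0x2a blk=10 s=2: MISS | VC [30]
  [5] addr=0x1a blk=6 s=2: MISS | VC [30, 10]
  [6] addr=0x51 blk=20 s=0: L1-HIT | VC [30, 10]
  [7] addr=0x51 blk=20 s=0: L1-HIT | VC [30, 10]
  [8] addr=0x2a blk=10 s=2: VC-HIT | VC [30, 6]
  [9] addr=0x53 blk=20 s=0: L1-HIT | VC [30, 6]
  [10] addr=0x50 blk=20 s=0: L1-HIT | VC [30, 6]
  [11] addr=0x53 blk=20 s=0: L1-HIT | VC [30, 6]
  [12] addr=0x11 blk=4 s=0: MISS | VC [30, 6, 20]
  [13] addr=0x21 blk=8 s=0: MISS | VC [30, 6, 20, 4]
  [14] addr=0x12 blk=4 s=0: VC-HIT | VC [30, 6, 20, 8]

SEQ = [MISS, MISS, L1-HIT, L1-HIT, MISS, MISS, L1-HIT, L1-HIT, VC-HIT, L1-HIT, L1-HIT, L1-HIT, MISS, MISS, VC-HIT]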